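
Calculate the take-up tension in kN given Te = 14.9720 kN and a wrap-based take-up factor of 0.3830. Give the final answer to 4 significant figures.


T_tu = 14.9720 * 0.3830
T_tu = 5.734 kN


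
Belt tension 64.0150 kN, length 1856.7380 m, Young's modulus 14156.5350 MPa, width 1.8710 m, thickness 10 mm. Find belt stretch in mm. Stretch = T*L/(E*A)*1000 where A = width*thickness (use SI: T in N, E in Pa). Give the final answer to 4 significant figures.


A = 1.8710 * 0.01 = 0.01871 m^2
Stretch = 64.0150*1000 * 1856.7380 / (14156.5350e6 * 0.01871) * 1000
Stretch = 448.7 mm


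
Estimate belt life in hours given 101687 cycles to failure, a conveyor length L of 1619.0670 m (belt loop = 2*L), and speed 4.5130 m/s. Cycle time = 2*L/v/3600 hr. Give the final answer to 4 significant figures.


cycle_time = 2 * 1619.0670 / 4.5130 / 3600 = 0.199309 hr
life = 101687 * 0.199309 = 20270 hours


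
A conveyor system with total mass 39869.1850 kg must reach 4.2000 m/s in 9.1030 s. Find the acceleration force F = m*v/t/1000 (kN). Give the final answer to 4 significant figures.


F = 39869.1850 * 4.2000 / 9.1030 / 1000
F = 18.40 kN


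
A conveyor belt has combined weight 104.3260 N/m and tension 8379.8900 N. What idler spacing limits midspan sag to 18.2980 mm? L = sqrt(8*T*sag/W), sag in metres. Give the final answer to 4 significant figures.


sag = 18.2980/1000 = 0.018298 m
L = sqrt(8 * 8379.8900 * 0.018298 / 104.3260)
L = 3.429 m


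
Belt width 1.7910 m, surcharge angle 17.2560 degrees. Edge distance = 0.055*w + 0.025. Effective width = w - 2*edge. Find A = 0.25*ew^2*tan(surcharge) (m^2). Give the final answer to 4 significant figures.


edge = 0.055*1.7910 + 0.025 = 0.123505 m
ew = 1.7910 - 2*0.123505 = 1.54399 m
A = 0.25 * 1.54399^2 * tan(17.2560 deg)
A = 0.1851 m^2


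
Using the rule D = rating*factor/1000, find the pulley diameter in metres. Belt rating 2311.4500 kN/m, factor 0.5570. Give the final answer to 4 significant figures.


D = 2311.4500 * 0.5570 / 1000
D = 1.287 m


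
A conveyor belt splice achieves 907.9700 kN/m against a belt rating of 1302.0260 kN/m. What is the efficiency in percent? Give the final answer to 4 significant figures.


Eff = 907.9700 / 1302.0260 * 100
Eff = 69.74 %


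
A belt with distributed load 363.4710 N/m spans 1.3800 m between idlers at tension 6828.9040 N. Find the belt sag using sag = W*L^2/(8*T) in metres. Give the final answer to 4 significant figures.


sag = 363.4710 * 1.3800^2 / (8 * 6828.9040)
sag = 0.01267 m


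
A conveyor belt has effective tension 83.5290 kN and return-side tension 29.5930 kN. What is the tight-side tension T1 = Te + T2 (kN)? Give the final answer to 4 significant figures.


T1 = Te + T2 = 83.5290 + 29.5930
T1 = 113.1 kN


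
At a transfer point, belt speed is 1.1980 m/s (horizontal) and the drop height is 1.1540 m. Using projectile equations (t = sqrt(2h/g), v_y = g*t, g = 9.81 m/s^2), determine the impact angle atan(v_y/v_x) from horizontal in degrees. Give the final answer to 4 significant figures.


t = sqrt(2*1.1540/9.81) = 0.485047 s
v_y = 9.81 * 0.485047 = 4.75831 m/s
angle = atan(4.75831 / 1.1980) = 75.87 deg


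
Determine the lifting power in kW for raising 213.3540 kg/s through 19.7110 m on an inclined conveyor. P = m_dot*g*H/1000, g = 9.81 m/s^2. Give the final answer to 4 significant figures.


P = 213.3540 * 9.81 * 19.7110 / 1000
P = 41.26 kW


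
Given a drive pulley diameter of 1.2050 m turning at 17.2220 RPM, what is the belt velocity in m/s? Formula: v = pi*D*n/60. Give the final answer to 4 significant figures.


v = pi * 1.2050 * 17.2220 / 60
v = 1.087 m/s


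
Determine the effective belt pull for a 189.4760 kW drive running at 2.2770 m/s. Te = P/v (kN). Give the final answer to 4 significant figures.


Te = P / v = 189.4760 / 2.2770
Te = 83.21 kN


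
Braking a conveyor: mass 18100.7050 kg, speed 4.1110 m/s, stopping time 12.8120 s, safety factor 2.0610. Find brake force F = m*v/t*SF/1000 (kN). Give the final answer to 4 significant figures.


F = 18100.7050 * 4.1110 / 12.8120 * 2.0610 / 1000
F = 11.97 kN


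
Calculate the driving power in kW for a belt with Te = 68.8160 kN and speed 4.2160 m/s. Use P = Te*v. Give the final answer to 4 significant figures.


P = Te * v = 68.8160 * 4.2160
P = 290.1 kW


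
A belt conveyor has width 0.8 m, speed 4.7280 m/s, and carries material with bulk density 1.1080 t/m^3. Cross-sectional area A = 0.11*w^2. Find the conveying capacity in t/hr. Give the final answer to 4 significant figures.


A = 0.11 * 0.8^2 = 0.0704 m^2
C = 0.0704 * 4.7280 * 1.1080 * 3600
C = 1328 t/hr


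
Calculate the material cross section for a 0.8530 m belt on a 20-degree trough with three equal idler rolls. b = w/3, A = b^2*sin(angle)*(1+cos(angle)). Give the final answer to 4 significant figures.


b = 0.8530/3 = 0.284333 m
A = 0.284333^2 * sin(20 deg) * (1 + cos(20 deg))
A = 0.05363 m^2


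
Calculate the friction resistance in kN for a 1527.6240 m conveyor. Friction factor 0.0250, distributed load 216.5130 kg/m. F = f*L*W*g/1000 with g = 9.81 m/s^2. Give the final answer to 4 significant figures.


F = 0.0250 * 1527.6240 * 216.5130 * 9.81 / 1000
F = 81.12 kN


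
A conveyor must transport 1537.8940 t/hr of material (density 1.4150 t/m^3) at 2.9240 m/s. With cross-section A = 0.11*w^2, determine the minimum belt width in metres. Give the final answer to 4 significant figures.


A_req = 1537.8940 / (2.9240 * 1.4150 * 3600) = 0.10325 m^2
w = sqrt(0.10325 / 0.11)
w = 0.9688 m


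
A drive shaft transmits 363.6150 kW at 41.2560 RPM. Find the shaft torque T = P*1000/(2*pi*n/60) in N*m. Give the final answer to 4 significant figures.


omega = 2*pi*41.2560/60 = 4.32032 rad/s
T = 363.6150*1000 / 4.32032
T = 84160 N*m


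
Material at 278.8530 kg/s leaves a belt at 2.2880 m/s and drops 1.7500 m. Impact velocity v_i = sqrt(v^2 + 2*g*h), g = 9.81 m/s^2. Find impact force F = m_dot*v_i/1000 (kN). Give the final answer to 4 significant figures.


v_i = sqrt(2.2880^2 + 2*9.81*1.7500) = 6.29046 m/s
F = 278.8530 * 6.29046 / 1000
F = 1.754 kN


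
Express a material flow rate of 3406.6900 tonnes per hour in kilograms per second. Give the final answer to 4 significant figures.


m_dot = 3406.6900 * 1000 / 3600
m_dot = 946.3 kg/s


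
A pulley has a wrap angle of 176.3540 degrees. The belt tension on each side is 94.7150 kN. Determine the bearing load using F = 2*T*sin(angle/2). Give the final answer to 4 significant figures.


F = 2 * 94.7150 * sin(176.3540/2 deg)
F = 189.3 kN


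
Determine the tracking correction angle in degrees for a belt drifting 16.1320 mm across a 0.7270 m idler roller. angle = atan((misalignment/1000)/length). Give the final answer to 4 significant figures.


misalign_m = 16.1320 / 1000 = 0.016132 m
angle = atan(0.016132 / 0.7270)
angle = 1.271 deg


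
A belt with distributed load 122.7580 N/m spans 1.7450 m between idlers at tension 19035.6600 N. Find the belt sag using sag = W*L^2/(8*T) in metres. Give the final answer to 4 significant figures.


sag = 122.7580 * 1.7450^2 / (8 * 19035.6600)
sag = 0.002455 m


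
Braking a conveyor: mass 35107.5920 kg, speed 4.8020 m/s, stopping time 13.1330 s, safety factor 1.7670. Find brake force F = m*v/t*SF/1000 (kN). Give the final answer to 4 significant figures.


F = 35107.5920 * 4.8020 / 13.1330 * 1.7670 / 1000
F = 22.68 kN


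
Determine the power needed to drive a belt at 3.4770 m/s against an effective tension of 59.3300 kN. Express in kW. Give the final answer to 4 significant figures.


P = Te * v = 59.3300 * 3.4770
P = 206.3 kW


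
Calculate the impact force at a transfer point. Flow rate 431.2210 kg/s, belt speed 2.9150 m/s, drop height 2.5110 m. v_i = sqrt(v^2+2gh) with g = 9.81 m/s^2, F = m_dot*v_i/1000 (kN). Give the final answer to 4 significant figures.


v_i = sqrt(2.9150^2 + 2*9.81*2.5110) = 7.6002 m/s
F = 431.2210 * 7.6002 / 1000
F = 3.277 kN


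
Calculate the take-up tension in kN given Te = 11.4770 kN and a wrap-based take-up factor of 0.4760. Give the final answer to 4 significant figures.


T_tu = 11.4770 * 0.4760
T_tu = 5.463 kN


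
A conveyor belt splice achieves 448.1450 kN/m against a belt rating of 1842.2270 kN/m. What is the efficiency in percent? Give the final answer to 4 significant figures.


Eff = 448.1450 / 1842.2270 * 100
Eff = 24.33 %


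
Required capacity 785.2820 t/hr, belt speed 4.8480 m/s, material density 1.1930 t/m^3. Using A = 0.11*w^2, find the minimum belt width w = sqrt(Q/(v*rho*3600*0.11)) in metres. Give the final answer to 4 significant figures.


A_req = 785.2820 / (4.8480 * 1.1930 * 3600) = 0.0377155 m^2
w = sqrt(0.0377155 / 0.11)
w = 0.5855 m


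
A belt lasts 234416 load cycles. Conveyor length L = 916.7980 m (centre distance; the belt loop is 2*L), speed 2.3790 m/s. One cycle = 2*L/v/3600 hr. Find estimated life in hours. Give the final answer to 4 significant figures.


cycle_time = 2 * 916.7980 / 2.3790 / 3600 = 0.214095 hr
life = 234416 * 0.214095 = 50190 hours


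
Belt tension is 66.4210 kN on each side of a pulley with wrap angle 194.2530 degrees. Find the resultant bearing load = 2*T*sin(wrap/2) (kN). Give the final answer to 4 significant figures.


F = 2 * 66.4210 * sin(194.2530/2 deg)
F = 131.8 kN


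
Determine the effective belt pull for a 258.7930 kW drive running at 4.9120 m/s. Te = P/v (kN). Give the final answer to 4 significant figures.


Te = P / v = 258.7930 / 4.9120
Te = 52.69 kN


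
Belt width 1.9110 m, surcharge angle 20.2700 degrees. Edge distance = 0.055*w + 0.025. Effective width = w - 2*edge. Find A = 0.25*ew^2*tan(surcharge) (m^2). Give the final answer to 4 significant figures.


edge = 0.055*1.9110 + 0.025 = 0.130105 m
ew = 1.9110 - 2*0.130105 = 1.65079 m
A = 0.25 * 1.65079^2 * tan(20.2700 deg)
A = 0.2516 m^2


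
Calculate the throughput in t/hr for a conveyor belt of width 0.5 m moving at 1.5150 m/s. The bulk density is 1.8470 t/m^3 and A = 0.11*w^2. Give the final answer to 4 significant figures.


A = 0.11 * 0.5^2 = 0.0275 m^2
C = 0.0275 * 1.5150 * 1.8470 * 3600
C = 277.0 t/hr


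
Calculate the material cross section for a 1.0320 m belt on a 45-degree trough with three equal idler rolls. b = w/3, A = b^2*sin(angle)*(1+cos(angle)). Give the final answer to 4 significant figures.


b = 1.0320/3 = 0.344 m
A = 0.344^2 * sin(45 deg) * (1 + cos(45 deg))
A = 0.1428 m^2


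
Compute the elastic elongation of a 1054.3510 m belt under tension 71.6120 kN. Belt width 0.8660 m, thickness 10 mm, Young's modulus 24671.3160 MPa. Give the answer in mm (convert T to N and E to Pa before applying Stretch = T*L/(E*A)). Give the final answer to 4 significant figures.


A = 0.8660 * 0.01 = 0.00866 m^2
Stretch = 71.6120*1000 * 1054.3510 / (24671.3160e6 * 0.00866) * 1000
Stretch = 353.4 mm


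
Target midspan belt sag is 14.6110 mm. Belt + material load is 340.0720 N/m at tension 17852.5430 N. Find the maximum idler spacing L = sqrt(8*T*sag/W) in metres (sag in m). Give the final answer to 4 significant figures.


sag = 14.6110/1000 = 0.014611 m
L = sqrt(8 * 17852.5430 * 0.014611 / 340.0720)
L = 2.477 m


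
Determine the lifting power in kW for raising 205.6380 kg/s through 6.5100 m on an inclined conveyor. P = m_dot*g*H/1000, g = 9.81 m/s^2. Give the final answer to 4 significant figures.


P = 205.6380 * 9.81 * 6.5100 / 1000
P = 13.13 kW


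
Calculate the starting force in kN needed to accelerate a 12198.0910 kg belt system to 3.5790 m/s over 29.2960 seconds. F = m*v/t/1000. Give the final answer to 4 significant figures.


F = 12198.0910 * 3.5790 / 29.2960 / 1000
F = 1.490 kN


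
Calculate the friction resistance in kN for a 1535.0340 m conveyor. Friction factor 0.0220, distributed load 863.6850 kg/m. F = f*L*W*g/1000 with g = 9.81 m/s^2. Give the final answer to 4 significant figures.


F = 0.0220 * 1535.0340 * 863.6850 * 9.81 / 1000
F = 286.1 kN


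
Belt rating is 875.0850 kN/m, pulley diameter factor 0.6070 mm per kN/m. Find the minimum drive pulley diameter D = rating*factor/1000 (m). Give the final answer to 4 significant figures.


D = 875.0850 * 0.6070 / 1000
D = 0.5312 m


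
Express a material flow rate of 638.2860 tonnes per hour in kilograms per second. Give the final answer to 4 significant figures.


m_dot = 638.2860 * 1000 / 3600
m_dot = 177.3 kg/s


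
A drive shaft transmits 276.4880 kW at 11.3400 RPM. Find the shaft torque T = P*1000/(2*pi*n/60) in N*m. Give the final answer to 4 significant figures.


omega = 2*pi*11.3400/60 = 1.18752 rad/s
T = 276.4880*1000 / 1.18752
T = 232800 N*m


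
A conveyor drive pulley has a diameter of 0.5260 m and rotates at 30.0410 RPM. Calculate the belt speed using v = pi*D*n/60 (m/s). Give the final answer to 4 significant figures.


v = pi * 0.5260 * 30.0410 / 60
v = 0.8274 m/s


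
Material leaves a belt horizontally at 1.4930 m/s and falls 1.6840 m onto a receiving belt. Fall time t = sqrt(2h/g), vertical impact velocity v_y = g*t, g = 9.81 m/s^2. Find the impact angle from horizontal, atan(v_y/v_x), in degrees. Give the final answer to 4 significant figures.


t = sqrt(2*1.6840/9.81) = 0.585938 s
v_y = 9.81 * 0.585938 = 5.74805 m/s
angle = atan(5.74805 / 1.4930) = 75.44 deg


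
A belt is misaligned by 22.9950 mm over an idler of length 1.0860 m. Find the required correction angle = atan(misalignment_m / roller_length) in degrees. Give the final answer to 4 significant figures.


misalign_m = 22.9950 / 1000 = 0.022995 m
angle = atan(0.022995 / 1.0860)
angle = 1.213 deg


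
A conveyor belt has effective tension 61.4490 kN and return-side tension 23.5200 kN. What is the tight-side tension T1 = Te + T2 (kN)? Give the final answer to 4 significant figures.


T1 = Te + T2 = 61.4490 + 23.5200
T1 = 84.97 kN


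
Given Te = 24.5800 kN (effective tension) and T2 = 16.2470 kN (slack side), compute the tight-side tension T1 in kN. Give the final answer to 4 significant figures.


T1 = Te + T2 = 24.5800 + 16.2470
T1 = 40.83 kN


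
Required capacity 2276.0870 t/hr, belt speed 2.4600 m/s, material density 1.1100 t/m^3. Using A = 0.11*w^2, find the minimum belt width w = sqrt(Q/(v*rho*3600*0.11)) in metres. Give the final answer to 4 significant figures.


A_req = 2276.0870 / (2.4600 * 1.1100 * 3600) = 0.231541 m^2
w = sqrt(0.231541 / 0.11)
w = 1.451 m


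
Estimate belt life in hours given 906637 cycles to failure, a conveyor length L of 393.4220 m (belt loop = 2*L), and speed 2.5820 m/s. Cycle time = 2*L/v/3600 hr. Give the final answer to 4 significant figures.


cycle_time = 2 * 393.4220 / 2.5820 / 3600 = 0.0846506 hr
life = 906637 * 0.0846506 = 76750 hours


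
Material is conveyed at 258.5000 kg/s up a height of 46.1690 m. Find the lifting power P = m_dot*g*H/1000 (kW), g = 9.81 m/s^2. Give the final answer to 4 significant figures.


P = 258.5000 * 9.81 * 46.1690 / 1000
P = 117.1 kW


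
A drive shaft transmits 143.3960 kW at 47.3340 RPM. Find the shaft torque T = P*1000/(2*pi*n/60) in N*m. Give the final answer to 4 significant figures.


omega = 2*pi*47.3340/60 = 4.9568 rad/s
T = 143.3960*1000 / 4.9568
T = 28930 N*m


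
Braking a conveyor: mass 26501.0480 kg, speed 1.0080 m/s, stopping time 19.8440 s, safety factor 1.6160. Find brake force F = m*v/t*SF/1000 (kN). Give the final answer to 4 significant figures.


F = 26501.0480 * 1.0080 / 19.8440 * 1.6160 / 1000
F = 2.175 kN


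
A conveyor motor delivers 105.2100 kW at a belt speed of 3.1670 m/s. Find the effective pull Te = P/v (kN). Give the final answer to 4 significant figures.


Te = P / v = 105.2100 / 3.1670
Te = 33.22 kN


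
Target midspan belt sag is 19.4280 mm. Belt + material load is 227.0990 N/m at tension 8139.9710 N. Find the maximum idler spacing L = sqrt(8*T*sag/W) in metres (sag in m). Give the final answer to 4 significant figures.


sag = 19.4280/1000 = 0.019428 m
L = sqrt(8 * 8139.9710 * 0.019428 / 227.0990)
L = 2.360 m


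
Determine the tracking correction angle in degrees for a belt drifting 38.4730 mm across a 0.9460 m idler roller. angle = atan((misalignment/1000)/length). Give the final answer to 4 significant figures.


misalign_m = 38.4730 / 1000 = 0.038473 m
angle = atan(0.038473 / 0.9460)
angle = 2.329 deg


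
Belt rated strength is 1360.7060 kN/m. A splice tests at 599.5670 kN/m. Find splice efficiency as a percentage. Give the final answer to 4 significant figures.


Eff = 599.5670 / 1360.7060 * 100
Eff = 44.06 %


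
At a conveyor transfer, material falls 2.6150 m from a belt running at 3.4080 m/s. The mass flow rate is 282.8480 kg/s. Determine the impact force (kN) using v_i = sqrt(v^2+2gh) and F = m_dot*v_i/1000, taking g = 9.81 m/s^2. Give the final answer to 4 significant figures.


v_i = sqrt(3.4080^2 + 2*9.81*2.6150) = 7.93226 m/s
F = 282.8480 * 7.93226 / 1000
F = 2.244 kN


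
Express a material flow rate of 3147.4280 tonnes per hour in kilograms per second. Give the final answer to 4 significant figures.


m_dot = 3147.4280 * 1000 / 3600
m_dot = 874.3 kg/s


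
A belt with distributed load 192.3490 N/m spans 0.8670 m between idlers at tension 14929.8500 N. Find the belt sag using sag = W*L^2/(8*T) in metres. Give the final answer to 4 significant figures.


sag = 192.3490 * 0.8670^2 / (8 * 14929.8500)
sag = 0.001211 m


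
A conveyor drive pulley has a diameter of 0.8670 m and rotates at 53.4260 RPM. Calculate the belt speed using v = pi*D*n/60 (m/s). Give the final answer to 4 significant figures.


v = pi * 0.8670 * 53.4260 / 60
v = 2.425 m/s


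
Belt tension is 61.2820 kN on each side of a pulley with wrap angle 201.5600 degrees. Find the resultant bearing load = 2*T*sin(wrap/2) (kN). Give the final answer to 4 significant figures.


F = 2 * 61.2820 * sin(201.5600/2 deg)
F = 120.4 kN


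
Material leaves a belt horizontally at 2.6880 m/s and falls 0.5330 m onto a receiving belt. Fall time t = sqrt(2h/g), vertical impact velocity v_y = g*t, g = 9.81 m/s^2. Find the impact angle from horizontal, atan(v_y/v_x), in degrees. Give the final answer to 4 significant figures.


t = sqrt(2*0.5330/9.81) = 0.329643 s
v_y = 9.81 * 0.329643 = 3.2338 m/s
angle = atan(3.2338 / 2.6880) = 50.27 deg


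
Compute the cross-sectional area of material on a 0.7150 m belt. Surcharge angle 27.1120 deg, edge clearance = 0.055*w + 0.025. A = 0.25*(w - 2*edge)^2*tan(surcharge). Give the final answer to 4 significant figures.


edge = 0.055*0.7150 + 0.025 = 0.064325 m
ew = 0.7150 - 2*0.064325 = 0.58635 m
A = 0.25 * 0.58635^2 * tan(27.1120 deg)
A = 0.04401 m^2


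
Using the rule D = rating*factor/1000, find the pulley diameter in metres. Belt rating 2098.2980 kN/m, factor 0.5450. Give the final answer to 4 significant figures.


D = 2098.2980 * 0.5450 / 1000
D = 1.144 m


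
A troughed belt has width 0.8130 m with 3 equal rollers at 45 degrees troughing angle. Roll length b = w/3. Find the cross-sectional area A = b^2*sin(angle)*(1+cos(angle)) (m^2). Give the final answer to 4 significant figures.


b = 0.8130/3 = 0.271 m
A = 0.271^2 * sin(45 deg) * (1 + cos(45 deg))
A = 0.08865 m^2


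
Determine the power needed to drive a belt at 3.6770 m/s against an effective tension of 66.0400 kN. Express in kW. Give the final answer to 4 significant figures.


P = Te * v = 66.0400 * 3.6770
P = 242.8 kW


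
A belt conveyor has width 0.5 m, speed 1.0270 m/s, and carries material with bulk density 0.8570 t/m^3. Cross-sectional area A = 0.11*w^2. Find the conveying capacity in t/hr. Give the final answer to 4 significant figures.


A = 0.11 * 0.5^2 = 0.0275 m^2
C = 0.0275 * 1.0270 * 0.8570 * 3600
C = 87.13 t/hr


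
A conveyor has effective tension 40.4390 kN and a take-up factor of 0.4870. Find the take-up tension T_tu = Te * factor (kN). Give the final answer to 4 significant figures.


T_tu = 40.4390 * 0.4870
T_tu = 19.69 kN


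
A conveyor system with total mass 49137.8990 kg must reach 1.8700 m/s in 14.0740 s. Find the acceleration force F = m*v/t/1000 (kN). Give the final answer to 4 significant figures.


F = 49137.8990 * 1.8700 / 14.0740 / 1000
F = 6.529 kN


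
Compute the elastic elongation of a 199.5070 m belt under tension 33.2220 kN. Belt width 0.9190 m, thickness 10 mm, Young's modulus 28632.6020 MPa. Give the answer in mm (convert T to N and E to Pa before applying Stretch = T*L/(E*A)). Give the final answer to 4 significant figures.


A = 0.9190 * 0.01 = 0.00919 m^2
Stretch = 33.2220*1000 * 199.5070 / (28632.6020e6 * 0.00919) * 1000
Stretch = 25.19 mm


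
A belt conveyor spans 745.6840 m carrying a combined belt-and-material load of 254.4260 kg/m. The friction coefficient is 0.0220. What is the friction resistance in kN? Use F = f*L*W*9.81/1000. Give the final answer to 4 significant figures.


F = 0.0220 * 745.6840 * 254.4260 * 9.81 / 1000
F = 40.95 kN


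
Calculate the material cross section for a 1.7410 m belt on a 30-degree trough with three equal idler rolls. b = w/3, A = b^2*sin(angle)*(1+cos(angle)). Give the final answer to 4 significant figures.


b = 1.7410/3 = 0.580333 m
A = 0.580333^2 * sin(30 deg) * (1 + cos(30 deg))
A = 0.3142 m^2


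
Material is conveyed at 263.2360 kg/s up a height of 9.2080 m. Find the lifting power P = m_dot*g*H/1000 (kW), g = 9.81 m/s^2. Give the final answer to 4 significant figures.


P = 263.2360 * 9.81 * 9.2080 / 1000
P = 23.78 kW


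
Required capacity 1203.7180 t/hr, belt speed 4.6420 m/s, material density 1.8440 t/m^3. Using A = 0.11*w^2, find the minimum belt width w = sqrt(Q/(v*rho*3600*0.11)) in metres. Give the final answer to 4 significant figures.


A_req = 1203.7180 / (4.6420 * 1.8440 * 3600) = 0.0390622 m^2
w = sqrt(0.0390622 / 0.11)
w = 0.5959 m


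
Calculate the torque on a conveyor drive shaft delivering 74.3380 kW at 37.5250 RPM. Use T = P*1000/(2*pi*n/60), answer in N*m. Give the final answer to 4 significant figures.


omega = 2*pi*37.5250/60 = 3.92961 rad/s
T = 74.3380*1000 / 3.92961
T = 18920 N*m


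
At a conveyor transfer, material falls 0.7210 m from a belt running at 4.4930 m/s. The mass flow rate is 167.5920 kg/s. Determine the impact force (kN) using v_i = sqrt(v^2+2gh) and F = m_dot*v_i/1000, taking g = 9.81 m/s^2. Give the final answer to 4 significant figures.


v_i = sqrt(4.4930^2 + 2*9.81*0.7210) = 5.85944 m/s
F = 167.5920 * 5.85944 / 1000
F = 0.9820 kN


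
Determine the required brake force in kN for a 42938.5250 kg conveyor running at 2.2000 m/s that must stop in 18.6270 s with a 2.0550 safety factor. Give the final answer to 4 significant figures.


F = 42938.5250 * 2.2000 / 18.6270 * 2.0550 / 1000
F = 10.42 kN


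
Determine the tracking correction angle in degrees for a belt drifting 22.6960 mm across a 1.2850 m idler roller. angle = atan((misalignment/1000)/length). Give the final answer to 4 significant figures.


misalign_m = 22.6960 / 1000 = 0.022696 m
angle = atan(0.022696 / 1.2850)
angle = 1.012 deg


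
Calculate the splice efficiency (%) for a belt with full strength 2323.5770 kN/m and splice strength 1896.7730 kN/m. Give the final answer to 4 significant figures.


Eff = 1896.7730 / 2323.5770 * 100
Eff = 81.63 %


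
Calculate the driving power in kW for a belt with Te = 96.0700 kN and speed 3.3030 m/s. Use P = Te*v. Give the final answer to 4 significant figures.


P = Te * v = 96.0700 * 3.3030
P = 317.3 kW


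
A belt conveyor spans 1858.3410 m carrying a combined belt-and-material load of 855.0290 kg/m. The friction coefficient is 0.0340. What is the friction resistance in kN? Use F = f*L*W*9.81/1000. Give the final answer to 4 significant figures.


F = 0.0340 * 1858.3410 * 855.0290 * 9.81 / 1000
F = 530.0 kN


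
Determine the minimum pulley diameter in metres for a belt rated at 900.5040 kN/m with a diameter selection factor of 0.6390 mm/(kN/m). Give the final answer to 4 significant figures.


D = 900.5040 * 0.6390 / 1000
D = 0.5754 m


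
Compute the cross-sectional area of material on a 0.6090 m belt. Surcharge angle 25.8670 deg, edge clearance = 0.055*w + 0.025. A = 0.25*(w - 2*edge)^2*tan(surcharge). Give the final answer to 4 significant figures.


edge = 0.055*0.6090 + 0.025 = 0.058495 m
ew = 0.6090 - 2*0.058495 = 0.49201 m
A = 0.25 * 0.49201^2 * tan(25.8670 deg)
A = 0.02934 m^2


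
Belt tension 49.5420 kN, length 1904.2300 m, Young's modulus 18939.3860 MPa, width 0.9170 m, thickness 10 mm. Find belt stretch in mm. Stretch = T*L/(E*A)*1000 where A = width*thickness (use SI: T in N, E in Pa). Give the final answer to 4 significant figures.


A = 0.9170 * 0.01 = 0.00917 m^2
Stretch = 49.5420*1000 * 1904.2300 / (18939.3860e6 * 0.00917) * 1000
Stretch = 543.2 mm


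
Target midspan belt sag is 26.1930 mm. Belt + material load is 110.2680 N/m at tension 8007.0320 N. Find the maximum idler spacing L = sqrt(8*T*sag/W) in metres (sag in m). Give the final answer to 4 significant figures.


sag = 26.1930/1000 = 0.026193 m
L = sqrt(8 * 8007.0320 * 0.026193 / 110.2680)
L = 3.901 m


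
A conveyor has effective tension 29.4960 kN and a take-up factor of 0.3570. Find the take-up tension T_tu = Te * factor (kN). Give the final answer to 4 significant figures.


T_tu = 29.4960 * 0.3570
T_tu = 10.53 kN


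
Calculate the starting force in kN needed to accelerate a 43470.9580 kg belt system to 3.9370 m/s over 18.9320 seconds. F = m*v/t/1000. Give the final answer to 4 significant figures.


F = 43470.9580 * 3.9370 / 18.9320 / 1000
F = 9.040 kN


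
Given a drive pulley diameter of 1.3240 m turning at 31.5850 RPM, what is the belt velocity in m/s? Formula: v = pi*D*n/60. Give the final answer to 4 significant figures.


v = pi * 1.3240 * 31.5850 / 60
v = 2.190 m/s


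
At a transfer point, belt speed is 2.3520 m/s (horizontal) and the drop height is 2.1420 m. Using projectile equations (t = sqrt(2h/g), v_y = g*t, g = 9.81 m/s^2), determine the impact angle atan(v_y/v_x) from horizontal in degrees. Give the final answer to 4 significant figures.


t = sqrt(2*2.1420/9.81) = 0.660831 s
v_y = 9.81 * 0.660831 = 6.48275 m/s
angle = atan(6.48275 / 2.3520) = 70.06 deg


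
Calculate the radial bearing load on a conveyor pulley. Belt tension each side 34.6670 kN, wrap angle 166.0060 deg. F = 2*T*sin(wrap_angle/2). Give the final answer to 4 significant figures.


F = 2 * 34.6670 * sin(166.0060/2 deg)
F = 68.82 kN


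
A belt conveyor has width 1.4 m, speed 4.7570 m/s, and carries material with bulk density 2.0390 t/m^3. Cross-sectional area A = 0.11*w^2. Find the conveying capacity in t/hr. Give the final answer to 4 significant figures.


A = 0.11 * 1.4^2 = 0.2156 m^2
C = 0.2156 * 4.7570 * 2.0390 * 3600
C = 7528 t/hr


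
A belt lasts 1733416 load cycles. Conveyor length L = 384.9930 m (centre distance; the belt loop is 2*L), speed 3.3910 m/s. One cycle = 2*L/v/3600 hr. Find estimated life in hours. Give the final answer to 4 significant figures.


cycle_time = 2 * 384.9930 / 3.3910 / 3600 = 0.0630743 hr
life = 1733416 * 0.0630743 = 109300 hours


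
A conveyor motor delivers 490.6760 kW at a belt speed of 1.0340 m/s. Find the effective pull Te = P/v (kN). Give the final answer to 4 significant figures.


Te = P / v = 490.6760 / 1.0340
Te = 474.5 kN


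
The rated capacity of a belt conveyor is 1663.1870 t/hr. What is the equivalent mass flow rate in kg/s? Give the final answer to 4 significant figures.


m_dot = 1663.1870 * 1000 / 3600
m_dot = 462.0 kg/s


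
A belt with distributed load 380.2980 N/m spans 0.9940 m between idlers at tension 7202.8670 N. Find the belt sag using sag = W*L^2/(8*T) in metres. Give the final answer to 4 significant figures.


sag = 380.2980 * 0.9940^2 / (8 * 7202.8670)
sag = 0.006521 m


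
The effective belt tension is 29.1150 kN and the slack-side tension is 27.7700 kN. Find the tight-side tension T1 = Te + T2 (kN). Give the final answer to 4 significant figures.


T1 = Te + T2 = 29.1150 + 27.7700
T1 = 56.88 kN


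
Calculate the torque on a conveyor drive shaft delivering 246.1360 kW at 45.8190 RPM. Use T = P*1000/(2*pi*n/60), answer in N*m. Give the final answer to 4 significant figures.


omega = 2*pi*45.8190/60 = 4.79815 rad/s
T = 246.1360*1000 / 4.79815
T = 51300 N*m


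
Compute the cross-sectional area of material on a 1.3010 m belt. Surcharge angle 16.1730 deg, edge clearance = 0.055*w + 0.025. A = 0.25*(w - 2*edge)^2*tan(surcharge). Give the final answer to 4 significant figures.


edge = 0.055*1.3010 + 0.025 = 0.096555 m
ew = 1.3010 - 2*0.096555 = 1.10789 m
A = 0.25 * 1.10789^2 * tan(16.1730 deg)
A = 0.08899 m^2


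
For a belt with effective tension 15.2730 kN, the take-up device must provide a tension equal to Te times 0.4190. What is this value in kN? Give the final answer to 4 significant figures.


T_tu = 15.2730 * 0.4190
T_tu = 6.399 kN


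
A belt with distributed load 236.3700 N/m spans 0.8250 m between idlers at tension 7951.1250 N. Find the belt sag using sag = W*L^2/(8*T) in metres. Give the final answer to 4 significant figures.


sag = 236.3700 * 0.8250^2 / (8 * 7951.1250)
sag = 0.002529 m


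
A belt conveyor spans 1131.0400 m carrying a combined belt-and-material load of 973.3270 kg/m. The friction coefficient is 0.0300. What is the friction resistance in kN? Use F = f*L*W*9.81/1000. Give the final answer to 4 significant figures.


F = 0.0300 * 1131.0400 * 973.3270 * 9.81 / 1000
F = 324.0 kN


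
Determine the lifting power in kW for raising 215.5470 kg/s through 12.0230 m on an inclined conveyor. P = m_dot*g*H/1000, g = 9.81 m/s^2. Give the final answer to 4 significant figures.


P = 215.5470 * 9.81 * 12.0230 / 1000
P = 25.42 kW


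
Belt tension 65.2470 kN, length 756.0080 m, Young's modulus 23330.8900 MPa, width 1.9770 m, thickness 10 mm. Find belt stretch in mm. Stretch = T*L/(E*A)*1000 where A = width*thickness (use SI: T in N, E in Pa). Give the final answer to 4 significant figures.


A = 1.9770 * 0.01 = 0.01977 m^2
Stretch = 65.2470*1000 * 756.0080 / (23330.8900e6 * 0.01977) * 1000
Stretch = 106.9 mm


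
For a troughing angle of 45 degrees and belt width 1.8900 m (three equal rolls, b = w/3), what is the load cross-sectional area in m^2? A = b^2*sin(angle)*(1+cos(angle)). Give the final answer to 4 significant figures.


b = 1.8900/3 = 0.63 m
A = 0.63^2 * sin(45 deg) * (1 + cos(45 deg))
A = 0.4791 m^2


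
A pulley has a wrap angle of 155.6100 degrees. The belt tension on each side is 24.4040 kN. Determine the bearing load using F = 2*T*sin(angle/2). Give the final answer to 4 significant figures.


F = 2 * 24.4040 * sin(155.6100/2 deg)
F = 47.71 kN


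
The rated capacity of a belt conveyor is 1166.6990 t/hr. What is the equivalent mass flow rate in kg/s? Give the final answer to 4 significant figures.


m_dot = 1166.6990 * 1000 / 3600
m_dot = 324.1 kg/s


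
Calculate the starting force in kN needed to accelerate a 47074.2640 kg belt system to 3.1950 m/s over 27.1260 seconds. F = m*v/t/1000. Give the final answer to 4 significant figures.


F = 47074.2640 * 3.1950 / 27.1260 / 1000
F = 5.545 kN


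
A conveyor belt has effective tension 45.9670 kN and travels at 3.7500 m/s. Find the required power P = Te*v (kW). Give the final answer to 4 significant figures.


P = Te * v = 45.9670 * 3.7500
P = 172.4 kW


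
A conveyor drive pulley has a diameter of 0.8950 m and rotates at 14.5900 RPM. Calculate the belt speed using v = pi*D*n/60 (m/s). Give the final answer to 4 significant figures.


v = pi * 0.8950 * 14.5900 / 60
v = 0.6837 m/s


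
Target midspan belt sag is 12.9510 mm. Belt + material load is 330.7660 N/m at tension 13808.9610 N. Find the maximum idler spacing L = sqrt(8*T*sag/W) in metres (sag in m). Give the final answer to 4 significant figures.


sag = 12.9510/1000 = 0.012951 m
L = sqrt(8 * 13808.9610 * 0.012951 / 330.7660)
L = 2.080 m


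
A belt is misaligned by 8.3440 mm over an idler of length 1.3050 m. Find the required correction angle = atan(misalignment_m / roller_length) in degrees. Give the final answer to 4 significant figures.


misalign_m = 8.3440 / 1000 = 0.008344 m
angle = atan(0.008344 / 1.3050)
angle = 0.3663 deg


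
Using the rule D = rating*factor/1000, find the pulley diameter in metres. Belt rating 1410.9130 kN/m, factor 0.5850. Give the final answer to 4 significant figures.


D = 1410.9130 * 0.5850 / 1000
D = 0.8254 m


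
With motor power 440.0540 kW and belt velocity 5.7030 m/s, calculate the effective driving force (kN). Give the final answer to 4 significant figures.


Te = P / v = 440.0540 / 5.7030
Te = 77.16 kN


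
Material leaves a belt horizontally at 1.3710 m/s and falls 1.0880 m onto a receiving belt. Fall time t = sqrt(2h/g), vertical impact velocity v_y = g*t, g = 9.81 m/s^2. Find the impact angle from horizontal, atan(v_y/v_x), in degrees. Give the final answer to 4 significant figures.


t = sqrt(2*1.0880/9.81) = 0.470972 s
v_y = 9.81 * 0.470972 = 4.62024 m/s
angle = atan(4.62024 / 1.3710) = 73.47 deg


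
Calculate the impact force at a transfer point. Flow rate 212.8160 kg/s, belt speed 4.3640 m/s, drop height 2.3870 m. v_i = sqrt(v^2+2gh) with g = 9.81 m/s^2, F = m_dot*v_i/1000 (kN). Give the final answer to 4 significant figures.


v_i = sqrt(4.3640^2 + 2*9.81*2.3870) = 8.11649 m/s
F = 212.8160 * 8.11649 / 1000
F = 1.727 kN


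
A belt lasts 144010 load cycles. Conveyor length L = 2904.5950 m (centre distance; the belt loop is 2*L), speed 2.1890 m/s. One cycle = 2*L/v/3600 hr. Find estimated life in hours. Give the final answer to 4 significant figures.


cycle_time = 2 * 2904.5950 / 2.1890 / 3600 = 0.737169 hr
life = 144010 * 0.737169 = 106200 hours


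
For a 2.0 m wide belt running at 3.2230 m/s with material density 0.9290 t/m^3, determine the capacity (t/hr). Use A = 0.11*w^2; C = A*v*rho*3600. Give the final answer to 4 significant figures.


A = 0.11 * 2.0^2 = 0.44 m^2
C = 0.44 * 3.2230 * 0.9290 * 3600
C = 4743 t/hr


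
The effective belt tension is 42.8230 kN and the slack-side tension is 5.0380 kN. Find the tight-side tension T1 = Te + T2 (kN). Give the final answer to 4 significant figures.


T1 = Te + T2 = 42.8230 + 5.0380
T1 = 47.86 kN


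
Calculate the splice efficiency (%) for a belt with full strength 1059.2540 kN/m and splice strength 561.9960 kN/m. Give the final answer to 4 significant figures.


Eff = 561.9960 / 1059.2540 * 100
Eff = 53.06 %


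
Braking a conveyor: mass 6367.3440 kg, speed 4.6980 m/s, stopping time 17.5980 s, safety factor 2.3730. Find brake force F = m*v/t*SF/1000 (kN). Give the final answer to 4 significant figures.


F = 6367.3440 * 4.6980 / 17.5980 * 2.3730 / 1000
F = 4.034 kN


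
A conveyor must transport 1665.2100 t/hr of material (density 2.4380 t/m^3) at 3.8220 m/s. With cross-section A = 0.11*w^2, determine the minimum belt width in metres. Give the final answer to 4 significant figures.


A_req = 1665.2100 / (3.8220 * 2.4380 * 3600) = 0.0496412 m^2
w = sqrt(0.0496412 / 0.11)
w = 0.6718 m


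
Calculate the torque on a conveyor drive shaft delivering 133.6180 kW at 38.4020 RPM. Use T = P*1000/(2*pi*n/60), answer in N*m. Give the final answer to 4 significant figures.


omega = 2*pi*38.4020/60 = 4.02145 rad/s
T = 133.6180*1000 / 4.02145
T = 33230 N*m


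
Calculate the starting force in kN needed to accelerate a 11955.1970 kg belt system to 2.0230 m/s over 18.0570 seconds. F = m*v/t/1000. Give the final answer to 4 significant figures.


F = 11955.1970 * 2.0230 / 18.0570 / 1000
F = 1.339 kN


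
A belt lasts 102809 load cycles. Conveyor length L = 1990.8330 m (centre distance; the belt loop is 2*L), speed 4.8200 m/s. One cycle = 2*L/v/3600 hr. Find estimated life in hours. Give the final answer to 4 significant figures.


cycle_time = 2 * 1990.8330 / 4.8200 / 3600 = 0.229464 hr
life = 102809 * 0.229464 = 23590 hours


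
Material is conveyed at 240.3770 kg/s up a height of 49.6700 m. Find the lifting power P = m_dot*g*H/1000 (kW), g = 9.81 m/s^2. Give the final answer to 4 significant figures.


P = 240.3770 * 9.81 * 49.6700 / 1000
P = 117.1 kW


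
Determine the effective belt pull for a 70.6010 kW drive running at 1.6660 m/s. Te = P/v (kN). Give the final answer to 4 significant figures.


Te = P / v = 70.6010 / 1.6660
Te = 42.38 kN


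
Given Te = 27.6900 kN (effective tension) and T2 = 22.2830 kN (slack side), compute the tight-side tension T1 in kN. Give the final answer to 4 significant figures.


T1 = Te + T2 = 27.6900 + 22.2830
T1 = 49.97 kN


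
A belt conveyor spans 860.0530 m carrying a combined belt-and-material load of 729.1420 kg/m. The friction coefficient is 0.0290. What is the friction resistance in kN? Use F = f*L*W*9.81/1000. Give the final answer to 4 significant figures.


F = 0.0290 * 860.0530 * 729.1420 * 9.81 / 1000
F = 178.4 kN


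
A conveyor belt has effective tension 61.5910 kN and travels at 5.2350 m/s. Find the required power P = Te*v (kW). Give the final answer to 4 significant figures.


P = Te * v = 61.5910 * 5.2350
P = 322.4 kW


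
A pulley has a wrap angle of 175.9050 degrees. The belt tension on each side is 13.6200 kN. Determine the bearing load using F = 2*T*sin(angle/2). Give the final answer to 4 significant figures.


F = 2 * 13.6200 * sin(175.9050/2 deg)
F = 27.22 kN


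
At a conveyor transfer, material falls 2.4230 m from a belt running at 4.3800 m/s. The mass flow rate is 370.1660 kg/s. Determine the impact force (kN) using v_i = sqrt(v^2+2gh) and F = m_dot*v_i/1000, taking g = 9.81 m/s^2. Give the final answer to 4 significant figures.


v_i = sqrt(4.3800^2 + 2*9.81*2.4230) = 8.16846 m/s
F = 370.1660 * 8.16846 / 1000
F = 3.024 kN


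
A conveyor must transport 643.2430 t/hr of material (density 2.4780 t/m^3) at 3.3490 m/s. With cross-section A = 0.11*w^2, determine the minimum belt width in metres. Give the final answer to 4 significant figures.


A_req = 643.2430 / (3.3490 * 2.4780 * 3600) = 0.0215306 m^2
w = sqrt(0.0215306 / 0.11)
w = 0.4424 m


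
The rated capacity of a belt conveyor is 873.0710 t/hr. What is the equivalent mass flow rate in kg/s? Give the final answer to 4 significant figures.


m_dot = 873.0710 * 1000 / 3600
m_dot = 242.5 kg/s


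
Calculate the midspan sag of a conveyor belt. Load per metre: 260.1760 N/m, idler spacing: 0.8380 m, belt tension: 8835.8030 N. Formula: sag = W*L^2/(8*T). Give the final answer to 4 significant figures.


sag = 260.1760 * 0.8380^2 / (8 * 8835.8030)
sag = 0.002585 m


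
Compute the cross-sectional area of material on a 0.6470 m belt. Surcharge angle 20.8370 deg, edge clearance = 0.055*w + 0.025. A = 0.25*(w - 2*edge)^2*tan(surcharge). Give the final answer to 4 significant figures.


edge = 0.055*0.6470 + 0.025 = 0.060585 m
ew = 0.6470 - 2*0.060585 = 0.52583 m
A = 0.25 * 0.52583^2 * tan(20.8370 deg)
A = 0.02631 m^2


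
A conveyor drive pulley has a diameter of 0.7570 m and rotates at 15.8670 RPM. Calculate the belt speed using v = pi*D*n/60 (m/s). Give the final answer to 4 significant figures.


v = pi * 0.7570 * 15.8670 / 60
v = 0.6289 m/s


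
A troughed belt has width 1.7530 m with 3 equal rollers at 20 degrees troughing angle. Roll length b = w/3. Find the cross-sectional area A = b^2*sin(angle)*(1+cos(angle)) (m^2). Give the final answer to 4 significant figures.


b = 1.7530/3 = 0.584333 m
A = 0.584333^2 * sin(20 deg) * (1 + cos(20 deg))
A = 0.2265 m^2


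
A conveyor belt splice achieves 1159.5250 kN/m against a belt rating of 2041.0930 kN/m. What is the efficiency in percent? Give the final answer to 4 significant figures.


Eff = 1159.5250 / 2041.0930 * 100
Eff = 56.81 %
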